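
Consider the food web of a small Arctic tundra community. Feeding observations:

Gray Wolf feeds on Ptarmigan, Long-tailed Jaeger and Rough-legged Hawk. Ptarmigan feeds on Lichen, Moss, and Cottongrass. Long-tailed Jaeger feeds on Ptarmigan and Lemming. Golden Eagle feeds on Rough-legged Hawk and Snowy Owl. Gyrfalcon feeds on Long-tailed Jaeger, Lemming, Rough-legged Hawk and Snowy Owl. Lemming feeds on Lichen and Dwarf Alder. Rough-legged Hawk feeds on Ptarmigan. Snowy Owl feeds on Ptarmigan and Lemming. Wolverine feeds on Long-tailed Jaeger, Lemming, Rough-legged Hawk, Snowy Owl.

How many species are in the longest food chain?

4 species

One longest chain: Dwarf Alder → Lemming → Long-tailed Jaeger → Gray Wolf.
It has 4 species and 3 links.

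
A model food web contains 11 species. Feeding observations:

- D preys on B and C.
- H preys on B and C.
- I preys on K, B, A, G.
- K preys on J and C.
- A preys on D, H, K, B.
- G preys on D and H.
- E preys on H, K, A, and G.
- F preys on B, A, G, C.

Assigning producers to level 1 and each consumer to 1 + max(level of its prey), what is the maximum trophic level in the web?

4

Producers (level 1): J, C, B.
C → H → G → F gives F level 4.
No species has a prey at level 4, so no species reaches level 5.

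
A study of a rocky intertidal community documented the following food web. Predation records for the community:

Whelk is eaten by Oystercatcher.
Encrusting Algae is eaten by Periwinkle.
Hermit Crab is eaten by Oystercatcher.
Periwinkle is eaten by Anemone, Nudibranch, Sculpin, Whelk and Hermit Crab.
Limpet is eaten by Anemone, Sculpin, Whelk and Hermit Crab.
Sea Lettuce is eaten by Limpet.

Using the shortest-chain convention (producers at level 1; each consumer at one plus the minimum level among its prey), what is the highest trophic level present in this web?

4

Producers (level 1): Sea Lettuce, Encrusting Algae.
Following each consumer down to its lowest-level prey: Sea Lettuce → Limpet → Whelk → Oystercatcher (levels 1 through 4).
All prey of Oystercatcher (Whelk 3, Hermit Crab 3) are at level 3 or above, so Oystercatcher is at level 1 + 3 = 4.
Every consumer has at least one prey at level 3 or below, so none exceeds level 4.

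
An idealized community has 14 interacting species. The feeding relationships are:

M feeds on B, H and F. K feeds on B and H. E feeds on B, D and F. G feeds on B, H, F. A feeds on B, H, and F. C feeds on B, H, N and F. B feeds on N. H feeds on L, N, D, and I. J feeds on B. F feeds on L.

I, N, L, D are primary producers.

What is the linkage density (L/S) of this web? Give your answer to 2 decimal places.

There are L = 25 links among S = 14 species.
L/S = 25/14 = 1.7857 ≈ 1.79.

L/S = 1.79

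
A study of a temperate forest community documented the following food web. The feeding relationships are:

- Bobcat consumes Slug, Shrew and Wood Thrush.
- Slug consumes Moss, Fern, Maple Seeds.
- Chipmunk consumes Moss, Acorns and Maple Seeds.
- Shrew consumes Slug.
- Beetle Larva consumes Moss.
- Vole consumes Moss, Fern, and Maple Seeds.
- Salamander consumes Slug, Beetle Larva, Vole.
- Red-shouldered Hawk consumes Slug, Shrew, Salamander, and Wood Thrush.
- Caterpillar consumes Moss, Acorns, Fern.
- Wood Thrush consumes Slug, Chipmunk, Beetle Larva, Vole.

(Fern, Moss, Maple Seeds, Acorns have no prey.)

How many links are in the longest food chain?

3 links

One longest chain: Moss → Chipmunk → Wood Thrush → Bobcat.
It has 4 species and 3 links.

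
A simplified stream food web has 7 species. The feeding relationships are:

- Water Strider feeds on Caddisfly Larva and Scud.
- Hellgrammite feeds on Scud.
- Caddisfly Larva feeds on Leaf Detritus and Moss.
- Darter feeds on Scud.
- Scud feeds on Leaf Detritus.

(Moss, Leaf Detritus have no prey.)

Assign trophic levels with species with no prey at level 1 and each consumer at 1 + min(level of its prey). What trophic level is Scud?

Leaf Detritus has no prey (basal) → level 1.
Scud eats Leaf Detritus → level 2.

Trophic level 2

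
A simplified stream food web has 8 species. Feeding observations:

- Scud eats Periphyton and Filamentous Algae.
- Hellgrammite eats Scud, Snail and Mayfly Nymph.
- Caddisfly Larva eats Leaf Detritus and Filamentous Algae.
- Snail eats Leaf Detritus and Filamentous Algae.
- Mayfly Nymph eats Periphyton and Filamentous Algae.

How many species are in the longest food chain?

3 species

One longest chain: Filamentous Algae → Scud → Hellgrammite.
It has 3 species and 2 links.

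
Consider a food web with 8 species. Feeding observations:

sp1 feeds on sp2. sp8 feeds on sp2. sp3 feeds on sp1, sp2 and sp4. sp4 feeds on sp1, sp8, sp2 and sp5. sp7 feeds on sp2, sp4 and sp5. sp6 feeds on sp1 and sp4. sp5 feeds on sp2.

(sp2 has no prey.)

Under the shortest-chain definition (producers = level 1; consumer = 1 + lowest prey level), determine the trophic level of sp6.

sp2 is a producer → level 1.
sp1 eats sp2 → level 2.
sp6 eats sp1 → level 3.
No prey of sp6 is below level 2, so 3 is the minimum.

Trophic level 3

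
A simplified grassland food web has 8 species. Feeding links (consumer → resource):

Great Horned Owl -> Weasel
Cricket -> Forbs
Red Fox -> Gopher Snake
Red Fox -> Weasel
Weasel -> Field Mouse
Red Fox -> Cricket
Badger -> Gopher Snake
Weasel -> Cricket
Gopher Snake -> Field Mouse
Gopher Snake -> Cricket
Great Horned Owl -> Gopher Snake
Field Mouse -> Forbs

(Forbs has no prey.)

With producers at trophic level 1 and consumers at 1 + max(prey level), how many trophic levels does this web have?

Producers (level 1): Forbs.
Forbs → Field Mouse → Weasel → Red Fox gives Red Fox level 4.
No species has a prey at level 4, so no species reaches level 5.

4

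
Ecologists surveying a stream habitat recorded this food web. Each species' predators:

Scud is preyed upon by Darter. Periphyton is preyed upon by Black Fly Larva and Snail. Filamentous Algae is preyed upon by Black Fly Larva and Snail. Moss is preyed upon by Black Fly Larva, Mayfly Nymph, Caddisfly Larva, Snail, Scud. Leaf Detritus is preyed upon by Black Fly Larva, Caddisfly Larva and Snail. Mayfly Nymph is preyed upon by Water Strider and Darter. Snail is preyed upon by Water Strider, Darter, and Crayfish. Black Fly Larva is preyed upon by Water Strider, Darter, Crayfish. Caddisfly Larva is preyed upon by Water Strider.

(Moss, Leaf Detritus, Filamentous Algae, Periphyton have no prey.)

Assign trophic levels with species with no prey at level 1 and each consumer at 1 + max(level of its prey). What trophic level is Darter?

Moss has no prey (basal) → level 1.
Black Fly Larva eats Moss (level 1); other prey at levels: Leaf Detritus 1, Filamentous Algae 1, Periphyton 1 → level 2.
Darter eats Black Fly Larva (level 2); other prey at levels: Snail 2, Scud 2, Mayfly Nymph 2 → level 3.

Trophic level 3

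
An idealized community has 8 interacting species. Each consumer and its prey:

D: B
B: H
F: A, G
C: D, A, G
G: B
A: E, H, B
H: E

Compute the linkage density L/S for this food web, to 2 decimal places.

L/S = 1.50

There are L = 12 links among S = 8 species.
L/S = 12/8 = 1.5000 ≈ 1.50.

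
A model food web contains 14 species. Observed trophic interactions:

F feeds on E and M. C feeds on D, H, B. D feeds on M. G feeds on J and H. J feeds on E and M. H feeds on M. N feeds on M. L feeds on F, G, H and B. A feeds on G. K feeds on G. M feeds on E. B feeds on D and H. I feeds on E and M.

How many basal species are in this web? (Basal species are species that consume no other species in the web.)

1

Basal species (no prey listed): E.
Count: 1.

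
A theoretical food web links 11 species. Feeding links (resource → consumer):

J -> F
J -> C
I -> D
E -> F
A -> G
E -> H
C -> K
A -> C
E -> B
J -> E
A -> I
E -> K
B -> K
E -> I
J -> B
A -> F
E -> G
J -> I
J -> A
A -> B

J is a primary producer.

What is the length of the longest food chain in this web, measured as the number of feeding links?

One longest chain: J → A → I → D.
It has 4 species and 3 links.

3 links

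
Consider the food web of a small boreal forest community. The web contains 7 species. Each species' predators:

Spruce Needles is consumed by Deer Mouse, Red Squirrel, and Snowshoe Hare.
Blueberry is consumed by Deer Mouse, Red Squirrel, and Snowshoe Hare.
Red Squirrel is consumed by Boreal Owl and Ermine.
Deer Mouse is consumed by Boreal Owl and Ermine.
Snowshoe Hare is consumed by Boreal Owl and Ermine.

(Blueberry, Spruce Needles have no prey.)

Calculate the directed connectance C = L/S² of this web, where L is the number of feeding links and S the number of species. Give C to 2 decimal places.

The web has S = 7 species and L = 12 feeding links.
C = L / S² = 12 / 49 = 0.2449 ≈ 0.24.

C = 0.24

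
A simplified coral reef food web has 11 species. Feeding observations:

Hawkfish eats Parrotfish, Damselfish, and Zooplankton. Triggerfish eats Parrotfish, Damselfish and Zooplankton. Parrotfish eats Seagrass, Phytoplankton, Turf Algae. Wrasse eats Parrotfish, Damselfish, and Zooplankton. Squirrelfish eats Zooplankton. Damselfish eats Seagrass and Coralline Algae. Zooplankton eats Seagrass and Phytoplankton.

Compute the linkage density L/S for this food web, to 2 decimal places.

L/S = 1.55

There are L = 17 links among S = 11 species.
L/S = 17/11 = 1.5455 ≈ 1.55.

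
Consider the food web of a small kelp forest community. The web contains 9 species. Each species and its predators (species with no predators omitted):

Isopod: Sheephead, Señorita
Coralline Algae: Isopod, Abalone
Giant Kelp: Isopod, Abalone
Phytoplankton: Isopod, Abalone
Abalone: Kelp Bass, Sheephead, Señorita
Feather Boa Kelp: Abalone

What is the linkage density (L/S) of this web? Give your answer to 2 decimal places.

There are L = 12 links among S = 9 species.
L/S = 12/9 = 1.3333 ≈ 1.33.

L/S = 1.33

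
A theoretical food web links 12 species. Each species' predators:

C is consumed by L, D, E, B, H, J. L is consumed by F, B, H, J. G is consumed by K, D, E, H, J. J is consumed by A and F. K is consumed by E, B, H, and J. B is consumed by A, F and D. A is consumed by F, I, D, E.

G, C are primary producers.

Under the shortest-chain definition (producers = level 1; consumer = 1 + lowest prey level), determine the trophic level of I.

Trophic level 4

G is a producer → level 1.
J eats G → level 2.
A eats J → level 3.
I eats A → level 4.
No prey of I is below level 3, so 4 is the minimum.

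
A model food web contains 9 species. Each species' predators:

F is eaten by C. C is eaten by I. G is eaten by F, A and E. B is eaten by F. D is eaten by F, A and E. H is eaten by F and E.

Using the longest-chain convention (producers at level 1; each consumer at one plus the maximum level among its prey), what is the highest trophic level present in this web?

Producers (level 1): H, B, G, D.
H → F → C → I gives I level 4.
No species has a prey at level 4, so no species reaches level 5.

4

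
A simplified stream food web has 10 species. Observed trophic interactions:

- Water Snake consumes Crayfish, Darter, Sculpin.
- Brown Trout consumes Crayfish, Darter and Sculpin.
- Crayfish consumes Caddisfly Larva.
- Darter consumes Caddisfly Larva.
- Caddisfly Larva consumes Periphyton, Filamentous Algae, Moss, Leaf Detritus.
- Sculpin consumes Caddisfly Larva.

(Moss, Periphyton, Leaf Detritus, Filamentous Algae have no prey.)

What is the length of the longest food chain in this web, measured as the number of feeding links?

One longest chain: Moss → Caddisfly Larva → Darter → Brown Trout.
It has 4 species and 3 links.

3 links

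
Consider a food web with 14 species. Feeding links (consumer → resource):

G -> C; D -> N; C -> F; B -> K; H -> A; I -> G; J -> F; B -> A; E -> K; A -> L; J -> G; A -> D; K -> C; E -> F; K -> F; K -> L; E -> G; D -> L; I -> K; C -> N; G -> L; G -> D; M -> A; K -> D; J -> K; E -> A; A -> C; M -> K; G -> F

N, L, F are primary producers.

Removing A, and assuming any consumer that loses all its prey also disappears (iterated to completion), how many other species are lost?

Remove A.
Round 1: H (all prey gone) → extinct.
No further losses. Total secondary extinctions: 1.

1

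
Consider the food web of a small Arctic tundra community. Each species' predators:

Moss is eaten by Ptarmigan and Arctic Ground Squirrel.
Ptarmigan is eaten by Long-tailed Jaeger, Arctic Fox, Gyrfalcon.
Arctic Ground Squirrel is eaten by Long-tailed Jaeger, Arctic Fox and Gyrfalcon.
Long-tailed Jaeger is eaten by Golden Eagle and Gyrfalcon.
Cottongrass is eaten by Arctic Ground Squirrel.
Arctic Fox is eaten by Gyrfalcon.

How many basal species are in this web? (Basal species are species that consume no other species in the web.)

2

Basal species (no prey listed): Moss, Cottongrass.
Count: 2.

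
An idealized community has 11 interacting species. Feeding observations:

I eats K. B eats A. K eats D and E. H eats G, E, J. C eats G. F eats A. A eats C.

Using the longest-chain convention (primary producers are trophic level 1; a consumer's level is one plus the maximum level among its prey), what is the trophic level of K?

Trophic level 2

D is a producer → level 1.
K eats D (level 1); other prey at levels: E 1 → level 2.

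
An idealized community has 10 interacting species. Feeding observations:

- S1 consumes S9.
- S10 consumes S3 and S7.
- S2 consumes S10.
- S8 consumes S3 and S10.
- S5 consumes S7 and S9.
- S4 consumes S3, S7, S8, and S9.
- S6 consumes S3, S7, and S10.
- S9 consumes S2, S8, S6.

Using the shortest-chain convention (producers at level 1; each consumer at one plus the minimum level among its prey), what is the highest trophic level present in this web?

Producers (level 1): S3, S7.
Following each consumer down to its lowest-level prey: S3 → S8 → S9 → S1 (levels 1 through 4).
All prey of S1 (S9 3) are at level 3 or above, so S1 is at level 1 + 3 = 4.
Every consumer has at least one prey at level 3 or below, so none exceeds level 4.

4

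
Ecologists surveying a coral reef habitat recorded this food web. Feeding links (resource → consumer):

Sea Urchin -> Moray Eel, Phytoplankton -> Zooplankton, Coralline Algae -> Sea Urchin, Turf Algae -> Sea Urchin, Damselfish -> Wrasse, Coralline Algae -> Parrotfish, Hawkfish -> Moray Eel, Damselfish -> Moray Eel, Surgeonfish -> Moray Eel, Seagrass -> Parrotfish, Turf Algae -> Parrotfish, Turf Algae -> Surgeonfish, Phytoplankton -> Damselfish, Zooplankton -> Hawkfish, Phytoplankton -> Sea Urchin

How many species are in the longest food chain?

One longest chain: Phytoplankton → Zooplankton → Hawkfish → Moray Eel.
It has 4 species and 3 links.

4 species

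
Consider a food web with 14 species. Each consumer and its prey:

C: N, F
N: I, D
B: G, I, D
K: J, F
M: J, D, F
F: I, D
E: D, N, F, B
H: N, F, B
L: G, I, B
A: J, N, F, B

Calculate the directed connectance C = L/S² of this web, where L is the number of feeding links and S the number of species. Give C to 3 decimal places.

C = 0.143

The web has S = 14 species and L = 28 feeding links.
C = L / S² = 28 / 196 = 0.1429 ≈ 0.143.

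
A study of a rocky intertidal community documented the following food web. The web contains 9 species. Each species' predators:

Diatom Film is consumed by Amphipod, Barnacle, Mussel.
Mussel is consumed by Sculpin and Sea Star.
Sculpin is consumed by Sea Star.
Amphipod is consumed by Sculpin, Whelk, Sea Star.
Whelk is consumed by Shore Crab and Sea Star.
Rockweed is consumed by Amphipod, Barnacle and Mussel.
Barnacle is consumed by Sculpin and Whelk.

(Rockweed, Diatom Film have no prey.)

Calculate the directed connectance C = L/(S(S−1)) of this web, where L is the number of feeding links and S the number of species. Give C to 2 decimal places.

C = 0.22

The web has S = 9 species and L = 16 feeding links.
C = L / (S(S−1)) = 16 / 72 = 0.2222 ≈ 0.22.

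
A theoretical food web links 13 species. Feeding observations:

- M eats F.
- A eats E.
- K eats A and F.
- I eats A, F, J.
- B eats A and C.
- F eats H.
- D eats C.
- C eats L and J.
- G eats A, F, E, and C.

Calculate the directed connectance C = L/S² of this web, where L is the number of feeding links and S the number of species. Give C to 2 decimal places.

C = 0.10

The web has S = 13 species and L = 17 feeding links.
C = L / S² = 17 / 169 = 0.1006 ≈ 0.10.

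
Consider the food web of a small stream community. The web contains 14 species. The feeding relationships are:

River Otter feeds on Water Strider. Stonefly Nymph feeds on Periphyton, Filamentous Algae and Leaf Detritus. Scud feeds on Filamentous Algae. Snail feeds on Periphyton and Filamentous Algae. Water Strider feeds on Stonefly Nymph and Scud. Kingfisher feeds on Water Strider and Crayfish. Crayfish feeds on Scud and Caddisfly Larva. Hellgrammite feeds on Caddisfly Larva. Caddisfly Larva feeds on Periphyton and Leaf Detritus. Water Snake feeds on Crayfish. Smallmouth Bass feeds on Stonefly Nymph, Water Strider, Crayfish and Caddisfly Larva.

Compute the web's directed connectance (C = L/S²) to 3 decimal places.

The web has S = 14 species and L = 21 feeding links.
C = L / S² = 21 / 196 = 0.1071 ≈ 0.107.

C = 0.107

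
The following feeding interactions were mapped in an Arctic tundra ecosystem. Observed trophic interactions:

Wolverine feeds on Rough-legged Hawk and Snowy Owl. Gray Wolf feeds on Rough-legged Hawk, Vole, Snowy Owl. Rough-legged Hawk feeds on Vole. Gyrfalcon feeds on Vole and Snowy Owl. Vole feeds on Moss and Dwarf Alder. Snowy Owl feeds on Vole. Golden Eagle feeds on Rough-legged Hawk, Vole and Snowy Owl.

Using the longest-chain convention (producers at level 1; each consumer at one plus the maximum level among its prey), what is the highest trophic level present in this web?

Producers (level 1): Dwarf Alder, Moss.
Dwarf Alder → Vole → Snowy Owl → Golden Eagle gives Golden Eagle level 4.
No species has a prey at level 4, so no species reaches level 5.

4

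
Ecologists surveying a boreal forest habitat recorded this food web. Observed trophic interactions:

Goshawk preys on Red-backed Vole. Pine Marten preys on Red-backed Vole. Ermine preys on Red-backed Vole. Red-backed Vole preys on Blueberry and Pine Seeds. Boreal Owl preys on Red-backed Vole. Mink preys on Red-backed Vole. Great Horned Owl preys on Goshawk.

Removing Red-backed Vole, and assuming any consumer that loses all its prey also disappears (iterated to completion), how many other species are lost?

Remove Red-backed Vole.
Round 1: Goshawk (all prey gone), Pine Marten (all prey gone), Mink (all prey gone), Ermine (all prey gone), Boreal Owl (all prey gone) → extinct.
Round 2: Great Horned Owl (all prey gone) → extinct.
No further losses. Total secondary extinctions: 6.

6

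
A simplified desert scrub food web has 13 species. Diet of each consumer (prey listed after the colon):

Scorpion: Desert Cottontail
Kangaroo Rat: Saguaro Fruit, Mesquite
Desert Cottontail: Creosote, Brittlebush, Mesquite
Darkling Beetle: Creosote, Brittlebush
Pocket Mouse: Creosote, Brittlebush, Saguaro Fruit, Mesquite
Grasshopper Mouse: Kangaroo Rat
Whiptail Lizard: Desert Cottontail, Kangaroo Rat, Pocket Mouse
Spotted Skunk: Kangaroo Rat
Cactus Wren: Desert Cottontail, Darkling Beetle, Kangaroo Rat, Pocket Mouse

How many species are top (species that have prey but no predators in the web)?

Top species (has prey, but nothing eats it): Cactus Wren, Scorpion, Whiptail Lizard, Spotted Skunk, Grasshopper Mouse.
Count: 5.

5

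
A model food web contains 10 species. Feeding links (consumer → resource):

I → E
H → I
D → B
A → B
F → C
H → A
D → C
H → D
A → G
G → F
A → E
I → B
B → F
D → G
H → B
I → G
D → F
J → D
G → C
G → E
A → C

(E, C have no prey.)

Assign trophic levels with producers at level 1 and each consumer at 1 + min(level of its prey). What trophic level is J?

C is a producer → level 1.
D eats C → level 2.
J eats D → level 3.
No prey of J is below level 2, so 3 is the minimum.

Trophic level 3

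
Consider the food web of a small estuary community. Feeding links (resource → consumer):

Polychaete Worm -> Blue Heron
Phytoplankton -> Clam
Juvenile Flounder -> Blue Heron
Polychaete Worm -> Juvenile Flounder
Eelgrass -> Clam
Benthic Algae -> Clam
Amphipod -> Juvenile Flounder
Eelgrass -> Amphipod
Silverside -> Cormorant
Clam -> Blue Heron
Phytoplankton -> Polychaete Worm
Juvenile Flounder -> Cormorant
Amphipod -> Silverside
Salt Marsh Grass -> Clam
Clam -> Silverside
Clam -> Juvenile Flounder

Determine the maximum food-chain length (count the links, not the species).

3 links

One longest chain: Eelgrass → Clam → Juvenile Flounder → Blue Heron.
It has 4 species and 3 links.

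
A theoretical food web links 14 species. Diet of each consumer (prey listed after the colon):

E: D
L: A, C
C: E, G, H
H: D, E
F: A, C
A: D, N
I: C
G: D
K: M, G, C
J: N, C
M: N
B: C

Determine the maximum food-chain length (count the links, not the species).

One longest chain: D → E → H → C → K.
It has 5 species and 4 links.

4 links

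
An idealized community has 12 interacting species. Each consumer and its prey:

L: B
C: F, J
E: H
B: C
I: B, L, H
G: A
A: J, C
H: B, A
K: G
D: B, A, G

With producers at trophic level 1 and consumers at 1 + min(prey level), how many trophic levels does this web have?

4

Producers (level 1): F, J.
Following each consumer down to its lowest-level prey: F → C → B → I (levels 1 through 4).
All prey of I (B 3, H 3, L 4) are at level 3 or above, so I is at level 1 + 3 = 4.
Every consumer has at least one prey at level 3 or below, so none exceeds level 4.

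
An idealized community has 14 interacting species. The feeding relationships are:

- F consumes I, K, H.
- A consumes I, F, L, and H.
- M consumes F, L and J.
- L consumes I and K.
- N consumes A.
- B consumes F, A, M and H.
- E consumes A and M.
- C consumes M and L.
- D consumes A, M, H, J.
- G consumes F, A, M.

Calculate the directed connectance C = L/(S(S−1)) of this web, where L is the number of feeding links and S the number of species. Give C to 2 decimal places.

The web has S = 14 species and L = 28 feeding links.
C = L / (S(S−1)) = 28 / 182 = 0.1538 ≈ 0.15.

C = 0.15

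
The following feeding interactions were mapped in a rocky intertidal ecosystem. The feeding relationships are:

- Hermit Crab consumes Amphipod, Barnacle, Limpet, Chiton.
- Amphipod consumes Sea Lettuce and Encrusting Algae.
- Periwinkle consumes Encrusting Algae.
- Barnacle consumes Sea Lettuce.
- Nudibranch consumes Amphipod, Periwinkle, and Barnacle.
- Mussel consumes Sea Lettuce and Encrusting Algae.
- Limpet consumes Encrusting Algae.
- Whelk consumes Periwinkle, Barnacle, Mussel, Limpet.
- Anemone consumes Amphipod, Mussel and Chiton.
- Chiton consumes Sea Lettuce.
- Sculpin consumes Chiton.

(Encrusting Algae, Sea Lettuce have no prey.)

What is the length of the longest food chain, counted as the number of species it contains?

3 species

One longest chain: Sea Lettuce → Barnacle → Whelk.
It has 3 species and 2 links.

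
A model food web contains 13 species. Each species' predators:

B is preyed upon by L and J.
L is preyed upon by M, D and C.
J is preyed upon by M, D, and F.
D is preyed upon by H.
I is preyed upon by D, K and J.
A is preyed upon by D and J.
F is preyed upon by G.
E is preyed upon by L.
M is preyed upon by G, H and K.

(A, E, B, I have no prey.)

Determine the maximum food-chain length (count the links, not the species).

One longest chain: A → J → D → H.
It has 4 species and 3 links.

3 links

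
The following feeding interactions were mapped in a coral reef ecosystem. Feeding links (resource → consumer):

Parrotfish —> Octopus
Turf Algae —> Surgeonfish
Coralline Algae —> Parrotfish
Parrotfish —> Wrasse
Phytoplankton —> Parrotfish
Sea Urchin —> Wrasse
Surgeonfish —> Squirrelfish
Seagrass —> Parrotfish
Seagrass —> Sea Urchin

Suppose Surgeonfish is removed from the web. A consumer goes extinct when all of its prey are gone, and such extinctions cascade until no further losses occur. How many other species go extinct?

Remove Surgeonfish.
Round 1: Squirrelfish (all prey gone) → extinct.
No further losses. Total secondary extinctions: 1.

1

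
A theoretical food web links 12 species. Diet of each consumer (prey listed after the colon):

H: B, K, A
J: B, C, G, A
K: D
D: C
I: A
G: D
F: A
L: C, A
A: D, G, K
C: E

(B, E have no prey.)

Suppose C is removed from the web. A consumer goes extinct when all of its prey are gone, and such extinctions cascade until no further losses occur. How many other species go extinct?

Remove C.
Round 1: D (all prey gone) → extinct.
Round 2: G (all prey gone), K (all prey gone) → extinct.
Round 3: A (all prey gone) → extinct.
Round 4: I (all prey gone), F (all prey gone), L (all prey gone) → extinct.
No further losses. Total secondary extinctions: 7.

7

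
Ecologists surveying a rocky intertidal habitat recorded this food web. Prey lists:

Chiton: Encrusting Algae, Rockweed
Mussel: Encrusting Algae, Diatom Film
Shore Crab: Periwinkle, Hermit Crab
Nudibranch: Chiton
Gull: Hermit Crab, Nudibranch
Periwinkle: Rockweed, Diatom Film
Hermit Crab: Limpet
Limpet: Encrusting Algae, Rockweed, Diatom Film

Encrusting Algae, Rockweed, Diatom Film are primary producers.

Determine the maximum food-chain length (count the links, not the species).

3 links

One longest chain: Encrusting Algae → Limpet → Hermit Crab → Shore Crab.
It has 4 species and 3 links.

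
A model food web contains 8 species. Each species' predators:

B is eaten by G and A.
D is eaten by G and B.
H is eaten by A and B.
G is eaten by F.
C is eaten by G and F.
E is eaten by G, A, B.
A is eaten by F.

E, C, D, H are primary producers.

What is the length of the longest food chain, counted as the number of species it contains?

4 species

One longest chain: E → B → G → F.
It has 4 species and 3 links.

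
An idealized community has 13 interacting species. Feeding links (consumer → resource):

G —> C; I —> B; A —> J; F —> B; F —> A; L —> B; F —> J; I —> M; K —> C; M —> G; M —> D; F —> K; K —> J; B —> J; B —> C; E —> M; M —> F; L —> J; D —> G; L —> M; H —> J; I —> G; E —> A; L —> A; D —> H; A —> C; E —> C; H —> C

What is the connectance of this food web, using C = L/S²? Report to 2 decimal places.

C = 0.17

The web has S = 13 species and L = 28 feeding links.
C = L / S² = 28 / 169 = 0.1657 ≈ 0.17.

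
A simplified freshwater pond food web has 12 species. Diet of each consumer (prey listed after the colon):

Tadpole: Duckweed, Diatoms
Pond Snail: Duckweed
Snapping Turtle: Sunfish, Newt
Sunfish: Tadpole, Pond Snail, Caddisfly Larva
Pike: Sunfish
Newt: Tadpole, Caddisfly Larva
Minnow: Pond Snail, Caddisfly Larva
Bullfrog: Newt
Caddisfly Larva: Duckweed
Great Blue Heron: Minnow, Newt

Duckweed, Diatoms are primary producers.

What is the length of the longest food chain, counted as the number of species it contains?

One longest chain: Duckweed → Pond Snail → Minnow → Great Blue Heron.
It has 4 species and 3 links.

4 species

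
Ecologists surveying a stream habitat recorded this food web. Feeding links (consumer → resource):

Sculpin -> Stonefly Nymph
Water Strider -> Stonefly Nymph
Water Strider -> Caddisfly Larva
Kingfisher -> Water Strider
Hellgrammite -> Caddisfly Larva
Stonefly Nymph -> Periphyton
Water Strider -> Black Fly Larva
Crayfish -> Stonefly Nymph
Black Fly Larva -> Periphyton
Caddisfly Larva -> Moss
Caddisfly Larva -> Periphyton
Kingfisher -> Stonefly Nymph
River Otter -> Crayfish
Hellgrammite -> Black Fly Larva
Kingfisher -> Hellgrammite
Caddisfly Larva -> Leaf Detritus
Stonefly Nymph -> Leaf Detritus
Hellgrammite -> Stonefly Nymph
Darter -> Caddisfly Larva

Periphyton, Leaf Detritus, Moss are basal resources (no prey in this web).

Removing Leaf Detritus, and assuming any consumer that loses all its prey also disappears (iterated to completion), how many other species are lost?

0

Remove Leaf Detritus.
Every predator of it retains at least one other prey: Caddisfly Larva still has Periphyton, Moss; Stonefly Nymph still has Periphyton.
No consumer loses all prey, so no secondary extinctions occur.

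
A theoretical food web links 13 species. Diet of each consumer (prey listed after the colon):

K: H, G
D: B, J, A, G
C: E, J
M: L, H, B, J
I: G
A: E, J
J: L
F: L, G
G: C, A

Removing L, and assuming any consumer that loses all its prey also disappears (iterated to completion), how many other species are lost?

1

Remove L.
Round 1: J (all prey gone) → extinct.
No further losses. Total secondary extinctions: 1.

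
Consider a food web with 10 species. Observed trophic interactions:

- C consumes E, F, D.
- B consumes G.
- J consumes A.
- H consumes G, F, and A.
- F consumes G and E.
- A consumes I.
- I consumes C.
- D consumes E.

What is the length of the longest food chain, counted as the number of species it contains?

One longest chain: E → F → C → I → A → J.
It has 6 species and 5 links.

6 species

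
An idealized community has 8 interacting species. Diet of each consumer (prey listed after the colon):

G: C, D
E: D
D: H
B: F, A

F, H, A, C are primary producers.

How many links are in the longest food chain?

One longest chain: H → D → G.
It has 3 species and 2 links.

2 links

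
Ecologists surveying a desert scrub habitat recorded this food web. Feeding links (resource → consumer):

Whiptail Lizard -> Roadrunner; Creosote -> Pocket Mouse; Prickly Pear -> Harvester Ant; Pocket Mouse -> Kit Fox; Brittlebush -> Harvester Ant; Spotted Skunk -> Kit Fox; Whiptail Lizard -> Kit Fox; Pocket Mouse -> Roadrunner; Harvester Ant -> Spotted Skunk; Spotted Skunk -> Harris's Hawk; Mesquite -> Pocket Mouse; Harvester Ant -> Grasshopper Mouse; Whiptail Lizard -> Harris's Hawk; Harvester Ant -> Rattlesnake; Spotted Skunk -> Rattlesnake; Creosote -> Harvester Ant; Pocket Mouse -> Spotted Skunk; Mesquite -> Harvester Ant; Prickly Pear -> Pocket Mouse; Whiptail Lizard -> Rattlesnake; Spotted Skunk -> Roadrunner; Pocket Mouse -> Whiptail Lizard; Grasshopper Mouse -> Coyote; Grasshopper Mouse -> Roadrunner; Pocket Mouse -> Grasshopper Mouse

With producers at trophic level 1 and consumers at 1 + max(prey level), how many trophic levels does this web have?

4

Producers (level 1): Mesquite, Creosote, Brittlebush, Prickly Pear.
Mesquite → Pocket Mouse → Spotted Skunk → Harris's Hawk gives Harris's Hawk level 4.
No species has a prey at level 4, so no species reaches level 5.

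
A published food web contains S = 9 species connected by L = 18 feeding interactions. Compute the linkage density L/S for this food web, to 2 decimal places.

There are L = 18 links among S = 9 species.
L/S = 18/9 = 2.0000 ≈ 2.00.

L/S = 2.00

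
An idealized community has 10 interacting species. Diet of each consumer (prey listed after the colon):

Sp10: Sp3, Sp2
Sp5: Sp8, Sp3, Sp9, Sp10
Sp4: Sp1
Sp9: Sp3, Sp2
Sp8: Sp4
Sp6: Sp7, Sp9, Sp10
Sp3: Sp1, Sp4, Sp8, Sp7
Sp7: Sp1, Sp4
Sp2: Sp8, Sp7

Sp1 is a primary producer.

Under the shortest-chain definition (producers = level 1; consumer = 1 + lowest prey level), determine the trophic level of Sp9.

Trophic level 3

Sp1 is a producer → level 1.
Sp3 eats Sp1 → level 2.
Sp9 eats Sp3 → level 3.
No prey of Sp9 is below level 2, so 3 is the minimum.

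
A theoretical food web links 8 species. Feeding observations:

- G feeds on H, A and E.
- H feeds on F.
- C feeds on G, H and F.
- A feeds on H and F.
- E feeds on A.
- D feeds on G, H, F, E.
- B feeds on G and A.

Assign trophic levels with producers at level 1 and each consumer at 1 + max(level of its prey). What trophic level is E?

F is a producer → level 1.
H eats F → level 2.
A eats H (level 2); other prey at levels: F 1 → level 3.
E eats A → level 4.

Trophic level 4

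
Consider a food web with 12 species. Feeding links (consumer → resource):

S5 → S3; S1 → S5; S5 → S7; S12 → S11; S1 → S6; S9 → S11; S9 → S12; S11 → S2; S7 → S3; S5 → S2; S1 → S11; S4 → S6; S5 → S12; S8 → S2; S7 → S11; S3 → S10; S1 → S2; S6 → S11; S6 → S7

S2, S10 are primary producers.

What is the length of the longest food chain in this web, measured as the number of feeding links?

One longest chain: S2 → S11 → S7 → S6 → S4.
It has 5 species and 4 links.

4 links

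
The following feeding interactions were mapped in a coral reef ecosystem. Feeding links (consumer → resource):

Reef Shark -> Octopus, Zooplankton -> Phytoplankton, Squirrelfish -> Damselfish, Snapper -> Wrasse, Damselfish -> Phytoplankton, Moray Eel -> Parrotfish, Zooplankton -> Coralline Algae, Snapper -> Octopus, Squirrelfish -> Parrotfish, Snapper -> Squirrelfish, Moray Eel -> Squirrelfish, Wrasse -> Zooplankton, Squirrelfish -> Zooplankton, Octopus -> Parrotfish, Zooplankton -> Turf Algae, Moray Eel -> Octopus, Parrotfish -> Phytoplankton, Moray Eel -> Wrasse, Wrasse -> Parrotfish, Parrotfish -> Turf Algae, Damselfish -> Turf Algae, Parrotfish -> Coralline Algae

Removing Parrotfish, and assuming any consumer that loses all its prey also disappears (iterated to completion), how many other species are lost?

2

Remove Parrotfish.
Round 1: Octopus (all prey gone) → extinct.
Round 2: Reef Shark (all prey gone) → extinct.
No further losses. Total secondary extinctions: 2.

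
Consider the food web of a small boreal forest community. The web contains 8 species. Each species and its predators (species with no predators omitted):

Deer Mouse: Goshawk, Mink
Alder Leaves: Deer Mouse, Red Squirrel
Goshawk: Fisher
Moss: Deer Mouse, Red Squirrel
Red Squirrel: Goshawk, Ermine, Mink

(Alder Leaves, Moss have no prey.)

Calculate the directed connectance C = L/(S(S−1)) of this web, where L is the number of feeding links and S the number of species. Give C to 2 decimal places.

C = 0.18

The web has S = 8 species and L = 10 feeding links.
C = L / (S(S−1)) = 10 / 56 = 0.1786 ≈ 0.18.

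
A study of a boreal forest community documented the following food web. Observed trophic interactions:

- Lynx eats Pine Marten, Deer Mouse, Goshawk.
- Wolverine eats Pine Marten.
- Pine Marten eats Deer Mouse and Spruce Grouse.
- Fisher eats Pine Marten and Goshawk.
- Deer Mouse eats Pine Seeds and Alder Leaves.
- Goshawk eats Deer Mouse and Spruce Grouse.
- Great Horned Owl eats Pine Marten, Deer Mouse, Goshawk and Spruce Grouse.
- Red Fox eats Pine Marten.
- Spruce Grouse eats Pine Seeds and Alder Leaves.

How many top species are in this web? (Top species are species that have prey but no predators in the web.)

5

Top species (has prey, but nothing eats it): Red Fox, Wolverine, Fisher, Lynx, Great Horned Owl.
Count: 5.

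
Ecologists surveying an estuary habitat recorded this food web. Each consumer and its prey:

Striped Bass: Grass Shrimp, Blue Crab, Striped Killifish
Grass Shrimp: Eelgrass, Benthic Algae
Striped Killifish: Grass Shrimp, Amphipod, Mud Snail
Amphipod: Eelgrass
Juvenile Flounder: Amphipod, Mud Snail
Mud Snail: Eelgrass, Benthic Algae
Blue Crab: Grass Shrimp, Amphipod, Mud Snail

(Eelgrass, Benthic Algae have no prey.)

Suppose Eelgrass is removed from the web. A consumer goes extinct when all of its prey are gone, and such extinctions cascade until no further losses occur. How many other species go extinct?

Remove Eelgrass.
Round 1: Amphipod (all prey gone) → extinct.
No further losses. Total secondary extinctions: 1.

1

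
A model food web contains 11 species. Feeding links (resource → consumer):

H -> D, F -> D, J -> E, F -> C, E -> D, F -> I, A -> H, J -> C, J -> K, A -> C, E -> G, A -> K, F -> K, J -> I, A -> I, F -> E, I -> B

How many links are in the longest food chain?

2 links

One longest chain: J → E → G.
It has 3 species and 2 links.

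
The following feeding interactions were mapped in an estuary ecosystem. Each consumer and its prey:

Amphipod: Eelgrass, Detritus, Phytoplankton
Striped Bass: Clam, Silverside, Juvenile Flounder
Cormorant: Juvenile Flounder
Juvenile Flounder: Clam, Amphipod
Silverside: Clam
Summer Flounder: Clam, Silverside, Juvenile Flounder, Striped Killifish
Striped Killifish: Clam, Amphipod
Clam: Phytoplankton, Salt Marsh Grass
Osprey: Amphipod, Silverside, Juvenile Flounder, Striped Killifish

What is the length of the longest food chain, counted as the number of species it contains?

One longest chain: Phytoplankton → Clam → Silverside → Striped Bass.
It has 4 species and 3 links.

4 species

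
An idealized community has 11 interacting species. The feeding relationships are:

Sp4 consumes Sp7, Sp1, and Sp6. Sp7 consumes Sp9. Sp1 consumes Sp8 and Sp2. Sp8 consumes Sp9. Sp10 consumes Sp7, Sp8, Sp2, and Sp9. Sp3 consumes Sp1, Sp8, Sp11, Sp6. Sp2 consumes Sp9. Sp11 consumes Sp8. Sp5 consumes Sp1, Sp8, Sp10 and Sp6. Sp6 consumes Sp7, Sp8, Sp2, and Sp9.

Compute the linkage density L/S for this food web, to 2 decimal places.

There are L = 25 links among S = 11 species.
L/S = 25/11 = 2.2727 ≈ 2.27.

L/S = 2.27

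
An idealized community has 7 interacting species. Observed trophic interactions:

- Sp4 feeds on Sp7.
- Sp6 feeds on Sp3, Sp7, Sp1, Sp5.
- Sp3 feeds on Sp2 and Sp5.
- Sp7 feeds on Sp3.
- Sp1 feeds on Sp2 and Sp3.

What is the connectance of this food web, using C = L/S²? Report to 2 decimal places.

The web has S = 7 species and L = 10 feeding links.
C = L / S² = 10 / 49 = 0.2041 ≈ 0.20.

C = 0.20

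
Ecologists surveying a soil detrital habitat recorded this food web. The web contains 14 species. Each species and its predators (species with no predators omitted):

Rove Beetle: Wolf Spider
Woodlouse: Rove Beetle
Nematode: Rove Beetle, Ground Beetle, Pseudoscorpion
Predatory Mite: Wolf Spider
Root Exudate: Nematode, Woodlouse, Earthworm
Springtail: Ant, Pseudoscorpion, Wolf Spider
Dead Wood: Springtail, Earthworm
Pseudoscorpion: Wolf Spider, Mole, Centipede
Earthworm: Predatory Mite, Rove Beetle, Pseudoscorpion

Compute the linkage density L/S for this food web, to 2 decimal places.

L/S = 1.43

There are L = 20 links among S = 14 species.
L/S = 20/14 = 1.4286 ≈ 1.43.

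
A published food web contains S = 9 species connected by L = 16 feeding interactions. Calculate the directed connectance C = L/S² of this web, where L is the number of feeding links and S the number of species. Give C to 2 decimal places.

The web has S = 9 species and L = 16 feeding links.
C = L / S² = 16 / 81 = 0.1975 ≈ 0.20.

C = 0.20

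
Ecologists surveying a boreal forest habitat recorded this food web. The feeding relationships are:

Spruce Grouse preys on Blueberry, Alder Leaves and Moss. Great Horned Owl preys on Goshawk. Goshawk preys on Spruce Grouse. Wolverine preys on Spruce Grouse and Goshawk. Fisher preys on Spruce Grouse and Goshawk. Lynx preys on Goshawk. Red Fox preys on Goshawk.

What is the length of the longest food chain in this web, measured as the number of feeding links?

One longest chain: Blueberry → Spruce Grouse → Goshawk → Lynx.
It has 4 species and 3 links.

3 links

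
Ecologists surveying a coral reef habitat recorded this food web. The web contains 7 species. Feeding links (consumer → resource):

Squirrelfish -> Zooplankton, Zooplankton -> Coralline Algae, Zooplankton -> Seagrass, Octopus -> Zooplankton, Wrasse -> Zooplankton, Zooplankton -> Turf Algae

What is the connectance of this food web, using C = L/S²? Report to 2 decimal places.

The web has S = 7 species and L = 6 feeding links.
C = L / S² = 6 / 49 = 0.1224 ≈ 0.12.

C = 0.12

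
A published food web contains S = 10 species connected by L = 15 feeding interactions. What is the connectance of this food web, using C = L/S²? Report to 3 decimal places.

The web has S = 10 species and L = 15 feeding links.
C = L / S² = 15 / 100 = 0.1500 ≈ 0.150.

C = 0.150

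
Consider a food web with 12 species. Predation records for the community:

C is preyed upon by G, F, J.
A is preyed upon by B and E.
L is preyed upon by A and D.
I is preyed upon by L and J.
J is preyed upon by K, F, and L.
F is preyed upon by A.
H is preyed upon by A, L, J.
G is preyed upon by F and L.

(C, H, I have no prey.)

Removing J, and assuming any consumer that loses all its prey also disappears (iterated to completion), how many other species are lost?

1

Remove J.
Round 1: K (all prey gone) → extinct.
No further losses. Total secondary extinctions: 1.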